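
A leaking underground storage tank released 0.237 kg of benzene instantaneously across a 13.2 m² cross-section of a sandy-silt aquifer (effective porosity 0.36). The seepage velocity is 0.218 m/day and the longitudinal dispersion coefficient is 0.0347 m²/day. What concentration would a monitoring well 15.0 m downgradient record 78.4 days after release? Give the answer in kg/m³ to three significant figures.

For an instantaneous plane source, C(x,t) = M/(n_e·A·√(4πDt)) · exp(−(x−vt)²/(4Dt)), with n_e·A the pore (flow) area.
Plume center vt = 0.218 × 78.4 = 17.0912 m, so the well at 15.0 m is 2.0912 m upgradient of the peak.
√(4πDt) = 5.847 m, giving peak height M/(n_e·A·√(4πDt)) = 0.237/(0.36 × 13.2 × 5.847) = 0.008530 kg/m³.
(x−vt)²/(4Dt) = (-2.0912)²/(4 × 0.0347 × 78.4) = 0.4019; exp(−0.4019) = 0.6690.
C = 0.008530 × 0.6690 = 0.00571 kg/m³.

0.00571 kg/m³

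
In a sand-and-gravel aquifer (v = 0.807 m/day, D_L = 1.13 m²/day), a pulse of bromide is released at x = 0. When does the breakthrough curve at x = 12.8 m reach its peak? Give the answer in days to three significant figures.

14.2 days

For the 1D instantaneous-source solution, setting ∂C/∂t = 0 at fixed x gives v²t² + 2Dt − x² = 0, so t = (√(D² + v²x²) − D)/v².
√(D² + v²x²) = √(1.13² + 0.807² × 12.8²) = 10.39; v² = 0.651249.
t = (10.39 − 1.13)/0.651249 = 14.2 days (vs. the pure-advection estimate x/v = 15.9 d).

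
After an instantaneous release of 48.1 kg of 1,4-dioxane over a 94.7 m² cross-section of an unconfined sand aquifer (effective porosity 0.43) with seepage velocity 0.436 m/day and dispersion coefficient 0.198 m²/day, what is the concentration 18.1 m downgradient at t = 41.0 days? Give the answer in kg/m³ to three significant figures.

0.117 kg/m³

For an instantaneous plane source, C(x,t) = M/(n_e·A·√(4πDt)) · exp(−(x−vt)²/(4Dt)), with n_e·A the pore (flow) area.
Plume center vt = 0.436 × 41.0 = 17.876 m, so the well at 18.1 m is 0.224 m downgradient of the peak.
√(4πDt) = 10.10 m, giving peak height M/(n_e·A·√(4πDt)) = 48.1/(0.43 × 94.7 × 10.10) = 0.1170 kg/m³.
(x−vt)²/(4Dt) = (0.224)²/(4 × 0.198 × 41.0) = 0.001545; exp(−0.001545) = 0.9985.
C = 0.1170 × 0.9985 = 0.117 kg/m³.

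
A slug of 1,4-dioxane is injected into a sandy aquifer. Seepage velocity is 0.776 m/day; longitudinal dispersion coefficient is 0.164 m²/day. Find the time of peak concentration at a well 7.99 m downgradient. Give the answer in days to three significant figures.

For the 1D instantaneous-source solution, setting ∂C/∂t = 0 at fixed x gives v²t² + 2Dt − x² = 0, so t = (√(D² + v²x²) − D)/v².
√(D² + v²x²) = √(0.164² + 0.776² × 7.99²) = 6.202; v² = 0.602176.
t = (6.202 − 0.164)/0.602176 = 10.0 days (vs. the pure-advection estimate x/v = 10.3 d).

10.0 days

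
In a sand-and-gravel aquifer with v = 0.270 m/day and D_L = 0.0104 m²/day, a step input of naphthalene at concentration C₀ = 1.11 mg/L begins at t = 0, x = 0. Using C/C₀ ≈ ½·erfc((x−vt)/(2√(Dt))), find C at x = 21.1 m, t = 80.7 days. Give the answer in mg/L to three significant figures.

For a continuous step input, C/C₀ ≈ ½·erfc((x−vt)/(2√(Dt))).
vt = 0.270 × 80.7 = 21.789 m and 2√(Dt) = 2√(0.0104 × 80.7) = 1.832 m.
Argument (x−vt)/(2√(Dt)) = (21.1 − 21.789)/1.832 = -0.3761; ½·erfc(-0.3761) = 0.7026.
C = 1.11 × 0.7026 = 0.780 mg/L.

0.780 mg/L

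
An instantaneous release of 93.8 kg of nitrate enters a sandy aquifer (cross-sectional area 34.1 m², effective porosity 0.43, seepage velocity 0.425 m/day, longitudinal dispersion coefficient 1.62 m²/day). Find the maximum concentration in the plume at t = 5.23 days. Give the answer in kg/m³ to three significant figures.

0.620 kg/m³

The peak of an instantaneous 1D plume sits at x = vt; there the Gaussian factor is 1 and C_max = M/(n_e·A·√(4πDt)), where n_e·A is the pore area the mass is dissolved in.
√(4πDt) = √(4π × 1.62 × 5.23) = 10.32 m, so C_max = 93.8/(0.43 × 34.1 × 10.32) = 0.620 kg/m³.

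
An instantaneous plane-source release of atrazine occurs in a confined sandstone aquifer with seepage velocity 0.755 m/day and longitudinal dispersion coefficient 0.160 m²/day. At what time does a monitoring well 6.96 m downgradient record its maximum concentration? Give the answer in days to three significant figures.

For the 1D instantaneous-source solution, setting ∂C/∂t = 0 at fixed x gives v²t² + 2Dt − x² = 0, so t = (√(D² + v²x²) − D)/v².
√(D² + v²x²) = √(0.160² + 0.755² × 6.96²) = 5.257; v² = 0.570025.
t = (5.257 − 0.160)/0.570025 = 8.94 days (vs. the pure-advection estimate x/v = 9.22 d).

8.94 days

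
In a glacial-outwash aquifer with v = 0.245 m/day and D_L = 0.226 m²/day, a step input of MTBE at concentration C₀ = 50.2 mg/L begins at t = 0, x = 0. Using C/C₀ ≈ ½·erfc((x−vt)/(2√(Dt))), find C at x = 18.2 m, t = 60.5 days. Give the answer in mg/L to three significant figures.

For a continuous step input, C/C₀ ≈ ½·erfc((x−vt)/(2√(Dt))).
vt = 0.245 × 60.5 = 14.8225 m and 2√(Dt) = 2√(0.226 × 60.5) = 7.395 m.
Argument (x−vt)/(2√(Dt)) = (18.2 − 14.8225)/7.395 = 0.4567; ½·erfc(0.4567) = 0.2592.
C = 50.2 × 0.2592 = 13.0 mg/L.

13.0 mg/L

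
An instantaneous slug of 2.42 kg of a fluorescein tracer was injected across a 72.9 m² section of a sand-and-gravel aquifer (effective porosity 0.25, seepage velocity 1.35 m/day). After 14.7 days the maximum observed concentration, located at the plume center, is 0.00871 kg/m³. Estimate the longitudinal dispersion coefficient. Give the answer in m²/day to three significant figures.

At the plume center C_max = M/(n_e·A·√(4πDt)), so D = M²/(4πt·(n_e·A·C_max)²).
n_e·A·C_max = 0.25 × 72.9 × 0.00871 = 0.1587 kg/m.
D = 2.42²/(4π × 14.7 × 0.1587²) = 1.26 m²/day.

1.26 m²/day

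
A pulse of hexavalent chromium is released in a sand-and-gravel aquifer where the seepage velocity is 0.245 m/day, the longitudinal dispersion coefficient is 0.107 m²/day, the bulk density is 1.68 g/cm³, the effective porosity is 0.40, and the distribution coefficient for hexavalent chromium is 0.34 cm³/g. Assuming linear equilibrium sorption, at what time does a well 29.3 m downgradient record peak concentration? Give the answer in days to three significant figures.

Retardation factor R = 1 + ρ_b·K_d/n = 1 + 1.68 × 0.34/0.40 = 2.428.
Sorption retards both mechanisms: v_R = v/R = 0.1009 m/day, D_R = D/R = 0.04407 m²/day.
Peak time from v_R²t² + 2D_R t − x² = 0: t = (√(D_R² + v_R²x²) − D_R)/v_R².
√(D_R² + v_R²x²) = √(0.04407² + 0.1009² × 29.3²) = 2.957; v_R² = 0.01018.
t = (2.957 − 0.04407)/0.01018 = 286 days.

286 days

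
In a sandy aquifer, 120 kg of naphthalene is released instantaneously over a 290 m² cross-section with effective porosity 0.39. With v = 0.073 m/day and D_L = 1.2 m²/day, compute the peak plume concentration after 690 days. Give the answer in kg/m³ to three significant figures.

The peak of an instantaneous 1D plume sits at x = vt; there the Gaussian factor is 1 and C_max = M/(n_e·A·√(4πDt)), where n_e·A is the pore area the mass is dissolved in.
√(4πDt) = √(4π × 1.2 × 690) = 102.0 m, so C_max = 120/(0.39 × 290 × 102.0) = 0.0104 kg/m³.

0.0104 kg/m³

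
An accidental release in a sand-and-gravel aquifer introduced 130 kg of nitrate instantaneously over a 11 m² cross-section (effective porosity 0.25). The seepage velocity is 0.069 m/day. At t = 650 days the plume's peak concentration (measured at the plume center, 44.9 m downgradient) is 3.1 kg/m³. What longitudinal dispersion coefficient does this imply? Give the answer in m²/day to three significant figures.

At the plume center C_max = M/(n_e·A·√(4πDt)), so D = M²/(4πt·(n_e·A·C_max)²).
n_e·A·C_max = 0.25 × 11 × 3.1 = 8.525 kg/m.
D = 130²/(4π × 650 × 8.525²) = 0.0285 m²/day.

0.0285 m²/day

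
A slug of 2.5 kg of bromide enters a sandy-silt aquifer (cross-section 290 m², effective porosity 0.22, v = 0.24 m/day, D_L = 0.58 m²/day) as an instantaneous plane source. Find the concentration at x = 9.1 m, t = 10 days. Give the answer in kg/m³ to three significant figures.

0.000663 kg/m³

For an instantaneous plane source, C(x,t) = M/(n_e·A·√(4πDt)) · exp(−(x−vt)²/(4Dt)), with n_e·A the pore (flow) area.
Plume center vt = 0.24 × 10 = 2.4 m, so the well at 9.1 m is 6.7 m downgradient of the peak.
√(4πDt) = 8.537 m, giving peak height M/(n_e·A·√(4πDt)) = 2.5/(0.22 × 290 × 8.537) = 0.004590 kg/m³.
(x−vt)²/(4Dt) = (6.7)²/(4 × 0.58 × 10) = 1.935; exp(−1.935) = 0.1444.
C = 0.004590 × 0.1444 = 0.000663 kg/m³.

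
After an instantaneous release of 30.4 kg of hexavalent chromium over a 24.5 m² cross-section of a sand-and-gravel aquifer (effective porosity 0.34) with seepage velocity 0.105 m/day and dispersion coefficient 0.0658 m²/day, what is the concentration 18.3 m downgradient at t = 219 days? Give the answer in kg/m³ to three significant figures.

For an instantaneous plane source, C(x,t) = M/(n_e·A·√(4πDt)) · exp(−(x−vt)²/(4Dt)), with n_e·A the pore (flow) area.
Plume center vt = 0.105 × 219 = 22.995 m, so the well at 18.3 m is 4.695 m upgradient of the peak.
√(4πDt) = 13.46 m, giving peak height M/(n_e·A·√(4πDt)) = 30.4/(0.34 × 24.5 × 13.46) = 0.2711 kg/m³.
(x−vt)²/(4Dt) = (-4.695)²/(4 × 0.0658 × 219) = 0.3824; exp(−0.3824) = 0.6822.
C = 0.2711 × 0.6822 = 0.185 kg/m³.

0.185 kg/m³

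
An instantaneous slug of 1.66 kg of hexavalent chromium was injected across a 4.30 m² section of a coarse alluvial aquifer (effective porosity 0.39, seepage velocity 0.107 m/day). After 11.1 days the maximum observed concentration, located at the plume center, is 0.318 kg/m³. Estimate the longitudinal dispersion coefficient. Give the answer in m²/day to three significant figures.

0.0695 m²/day

At the plume center C_max = M/(n_e·A·√(4πDt)), so D = M²/(4πt·(n_e·A·C_max)²).
n_e·A·C_max = 0.39 × 4.30 × 0.318 = 0.5333 kg/m.
D = 1.66²/(4π × 11.1 × 0.5333²) = 0.0695 m²/day.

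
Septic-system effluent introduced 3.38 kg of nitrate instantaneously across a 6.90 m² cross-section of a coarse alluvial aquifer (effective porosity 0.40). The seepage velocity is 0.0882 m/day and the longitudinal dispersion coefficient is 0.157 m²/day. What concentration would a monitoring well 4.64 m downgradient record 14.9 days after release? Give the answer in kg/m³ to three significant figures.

0.0693 kg/m³

For an instantaneous plane source, C(x,t) = M/(n_e·A·√(4πDt)) · exp(−(x−vt)²/(4Dt)), with n_e·A the pore (flow) area.
Plume center vt = 0.0882 × 14.9 = 1.31418 m, so the well at 4.64 m is 3.32582 m downgradient of the peak.
√(4πDt) = 5.422 m, giving peak height M/(n_e·A·√(4πDt)) = 3.38/(0.40 × 6.90 × 5.422) = 0.2259 kg/m³.
(x−vt)²/(4Dt) = (3.32582)²/(4 × 0.157 × 14.9) = 1.182; exp(−1.182) = 0.3067.
C = 0.2259 × 0.3067 = 0.0693 kg/m³.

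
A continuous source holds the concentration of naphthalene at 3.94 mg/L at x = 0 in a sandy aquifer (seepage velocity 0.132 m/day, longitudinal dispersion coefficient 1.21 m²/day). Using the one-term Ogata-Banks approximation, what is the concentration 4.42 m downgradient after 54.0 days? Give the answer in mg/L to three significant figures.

2.34 mg/L

For a continuous step input, C/C₀ ≈ ½·erfc((x−vt)/(2√(Dt))).
vt = 0.132 × 54.0 = 7.128 m and 2√(Dt) = 2√(1.21 × 54.0) = 16.17 m.
Argument (x−vt)/(2√(Dt)) = (4.42 − 7.128)/16.17 = -0.1675; ½·erfc(-0.1675) = 0.5936.
C = 3.94 × 0.5936 = 2.34 mg/L.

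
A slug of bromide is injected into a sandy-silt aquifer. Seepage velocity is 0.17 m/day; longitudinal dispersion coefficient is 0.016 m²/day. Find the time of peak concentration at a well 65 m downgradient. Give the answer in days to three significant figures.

382 days

For the 1D instantaneous-source solution, setting ∂C/∂t = 0 at fixed x gives v²t² + 2Dt − x² = 0, so t = (√(D² + v²x²) − D)/v².
√(D² + v²x²) = √(0.016² + 0.17² × 65²) = 11.05; v² = 0.0289.
t = (11.05 − 0.016)/0.0289 = 382 days (vs. the pure-advection estimate x/v = 382 d).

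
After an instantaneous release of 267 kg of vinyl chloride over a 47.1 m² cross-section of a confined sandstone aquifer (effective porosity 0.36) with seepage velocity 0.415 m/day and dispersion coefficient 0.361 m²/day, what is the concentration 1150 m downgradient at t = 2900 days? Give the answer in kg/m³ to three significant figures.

For an instantaneous plane source, C(x,t) = M/(n_e·A·√(4πDt)) · exp(−(x−vt)²/(4Dt)), with n_e·A the pore (flow) area.
Plume center vt = 0.415 × 2900 = 1203.5 m, so the well at 1150 m is 53.5 m upgradient of the peak.
√(4πDt) = 114.7 m, giving peak height M/(n_e·A·√(4πDt)) = 267/(0.36 × 47.1 × 114.7) = 0.1373 kg/m³.
(x−vt)²/(4Dt) = (-53.5)²/(4 × 0.361 × 2900) = 0.6835; exp(−0.6835) = 0.5048.
C = 0.1373 × 0.5048 = 0.0693 kg/m³.

0.0693 kg/m³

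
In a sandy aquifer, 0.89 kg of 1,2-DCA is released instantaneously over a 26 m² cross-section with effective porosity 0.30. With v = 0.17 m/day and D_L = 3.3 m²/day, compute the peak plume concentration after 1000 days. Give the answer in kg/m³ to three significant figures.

0.000560 kg/m³

The peak of an instantaneous 1D plume sits at x = vt; there the Gaussian factor is 1 and C_max = M/(n_e·A·√(4πDt)), where n_e·A is the pore area the mass is dissolved in.
√(4πDt) = √(4π × 3.3 × 1000) = 203.6 m, so C_max = 0.89/(0.30 × 26 × 203.6) = 0.000560 kg/m³.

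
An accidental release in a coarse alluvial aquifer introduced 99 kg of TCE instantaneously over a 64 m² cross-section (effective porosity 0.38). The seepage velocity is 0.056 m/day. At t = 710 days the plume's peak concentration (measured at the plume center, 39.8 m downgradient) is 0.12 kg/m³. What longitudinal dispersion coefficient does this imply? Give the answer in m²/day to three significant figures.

0.129 m²/day

At the plume center C_max = M/(n_e·A·√(4πDt)), so D = M²/(4πt·(n_e·A·C_max)²).
n_e·A·C_max = 0.38 × 64 × 0.12 = 2.918 kg/m.
D = 99²/(4π × 710 × 2.918²) = 0.129 m²/day.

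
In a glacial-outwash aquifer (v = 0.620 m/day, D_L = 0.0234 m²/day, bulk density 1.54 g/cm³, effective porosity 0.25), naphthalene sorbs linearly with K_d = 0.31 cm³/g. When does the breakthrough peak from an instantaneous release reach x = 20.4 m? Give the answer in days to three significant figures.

Retardation factor R = 1 + ρ_b·K_d/n = 1 + 1.54 × 0.31/0.25 = 2.910.
Sorption retards both mechanisms: v_R = v/R = 0.2131 m/day, D_R = D/R = 0.008041 m²/day.
Peak time from v_R²t² + 2D_R t − x² = 0: t = (√(D_R² + v_R²x²) − D_R)/v_R².
√(D_R² + v_R²x²) = √(0.008041² + 0.2131² × 20.4²) = 4.347; v_R² = 0.04541.
t = (4.347 − 0.008041)/0.04541 = 95.6 days.

95.6 days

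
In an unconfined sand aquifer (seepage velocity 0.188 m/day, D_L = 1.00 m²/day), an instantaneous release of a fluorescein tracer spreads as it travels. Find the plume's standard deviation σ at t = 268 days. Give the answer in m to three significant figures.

23.2 m

Dispersive spreading gives a Gaussian with σ² = 2Dt; advection only shifts the center.
σ = √(2 × 1.00 × 268) = 23.2 m.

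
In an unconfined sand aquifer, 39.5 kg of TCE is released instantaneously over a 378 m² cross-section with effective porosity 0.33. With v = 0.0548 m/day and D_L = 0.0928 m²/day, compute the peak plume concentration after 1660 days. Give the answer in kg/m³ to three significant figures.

0.00720 kg/m³

The peak of an instantaneous 1D plume sits at x = vt; there the Gaussian factor is 1 and C_max = M/(n_e·A·√(4πDt)), where n_e·A is the pore area the mass is dissolved in.
√(4πDt) = √(4π × 0.0928 × 1660) = 44.00 m, so C_max = 39.5/(0.33 × 378 × 44.00) = 0.00720 kg/m³.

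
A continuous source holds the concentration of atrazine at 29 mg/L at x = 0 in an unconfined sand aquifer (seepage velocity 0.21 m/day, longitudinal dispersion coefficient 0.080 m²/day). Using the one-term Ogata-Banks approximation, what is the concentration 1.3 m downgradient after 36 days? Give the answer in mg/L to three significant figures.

28.9 mg/L

For a continuous step input, C/C₀ ≈ ½·erfc((x−vt)/(2√(Dt))).
vt = 0.21 × 36 = 7.56 m and 2√(Dt) = 2√(0.080 × 36) = 3.394 m.
Argument (x−vt)/(2√(Dt)) = (1.3 − 7.56)/3.394 = -1.844; ½·erfc(-1.844) = 0.9954.
C = 29 × 0.9954 = 28.9 mg/L.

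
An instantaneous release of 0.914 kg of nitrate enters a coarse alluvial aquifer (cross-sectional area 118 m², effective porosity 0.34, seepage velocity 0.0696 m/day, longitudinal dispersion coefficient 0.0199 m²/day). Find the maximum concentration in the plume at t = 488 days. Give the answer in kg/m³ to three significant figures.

0.00206 kg/m³

The peak of an instantaneous 1D plume sits at x = vt; there the Gaussian factor is 1 and C_max = M/(n_e·A·√(4πDt)), where n_e·A is the pore area the mass is dissolved in.
√(4πDt) = √(4π × 0.0199 × 488) = 11.05 m, so C_max = 0.914/(0.34 × 118 × 11.05) = 0.00206 kg/m³.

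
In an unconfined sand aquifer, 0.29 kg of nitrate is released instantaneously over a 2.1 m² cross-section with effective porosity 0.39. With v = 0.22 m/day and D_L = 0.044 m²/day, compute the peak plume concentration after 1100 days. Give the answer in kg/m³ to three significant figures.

0.0144 kg/m³

The peak of an instantaneous 1D plume sits at x = vt; there the Gaussian factor is 1 and C_max = M/(n_e·A·√(4πDt)), where n_e·A is the pore area the mass is dissolved in.
√(4πDt) = √(4π × 0.044 × 1100) = 24.66 m, so C_max = 0.29/(0.39 × 2.1 × 24.66) = 0.0144 kg/m³.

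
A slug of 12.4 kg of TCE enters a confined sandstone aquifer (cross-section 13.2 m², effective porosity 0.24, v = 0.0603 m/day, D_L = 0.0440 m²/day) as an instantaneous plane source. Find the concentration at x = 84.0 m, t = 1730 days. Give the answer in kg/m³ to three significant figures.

For an instantaneous plane source, C(x,t) = M/(n_e·A·√(4πDt)) · exp(−(x−vt)²/(4Dt)), with n_e·A the pore (flow) area.
Plume center vt = 0.0603 × 1730 = 104.319 m, so the well at 84.0 m is 20.319 m upgradient of the peak.
√(4πDt) = 30.93 m, giving peak height M/(n_e·A·√(4πDt)) = 12.4/(0.24 × 13.2 × 30.93) = 0.1265 kg/m³.
(x−vt)²/(4Dt) = (-20.319)²/(4 × 0.0440 × 1730) = 1.356; exp(−1.356) = 0.2577.
C = 0.1265 × 0.2577 = 0.0326 kg/m³.

0.0326 kg/m³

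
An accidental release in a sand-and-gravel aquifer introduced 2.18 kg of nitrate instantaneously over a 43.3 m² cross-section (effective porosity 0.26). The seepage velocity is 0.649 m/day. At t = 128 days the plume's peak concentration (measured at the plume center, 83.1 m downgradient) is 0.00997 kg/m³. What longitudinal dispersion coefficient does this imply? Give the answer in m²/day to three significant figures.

0.235 m²/day

At the plume center C_max = M/(n_e·A·√(4πDt)), so D = M²/(4πt·(n_e·A·C_max)²).
n_e·A·C_max = 0.26 × 43.3 × 0.00997 = 0.1122 kg/m.
D = 2.18²/(4π × 128 × 0.1122²) = 0.235 m²/day.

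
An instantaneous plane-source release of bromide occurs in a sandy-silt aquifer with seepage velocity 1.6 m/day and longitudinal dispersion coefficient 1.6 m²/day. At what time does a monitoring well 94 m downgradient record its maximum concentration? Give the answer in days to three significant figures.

58.1 days

For the 1D instantaneous-source solution, setting ∂C/∂t = 0 at fixed x gives v²t² + 2Dt − x² = 0, so t = (√(D² + v²x²) − D)/v².
√(D² + v²x²) = √(1.6² + 1.6² × 94²) = 150.4; v² = 2.56.
t = (150.4 − 1.6)/2.56 = 58.1 days (vs. the pure-advection estimate x/v = 58.8 d).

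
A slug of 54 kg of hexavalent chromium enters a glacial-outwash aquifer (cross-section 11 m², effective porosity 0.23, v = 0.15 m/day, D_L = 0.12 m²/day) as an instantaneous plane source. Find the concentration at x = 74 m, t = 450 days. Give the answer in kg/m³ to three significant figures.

0.674 kg/m³

For an instantaneous plane source, C(x,t) = M/(n_e·A·√(4πDt)) · exp(−(x−vt)²/(4Dt)), with n_e·A the pore (flow) area.
Plume center vt = 0.15 × 450 = 67.5 m, so the well at 74 m is 6.5 m downgradient of the peak.
√(4πDt) = 26.05 m, giving peak height M/(n_e·A·√(4πDt)) = 54/(0.23 × 11 × 26.05) = 0.8193 kg/m³.
(x−vt)²/(4Dt) = (6.5)²/(4 × 0.12 × 450) = 0.1956; exp(−0.1956) = 0.8223.
C = 0.8193 × 0.8223 = 0.674 kg/m³.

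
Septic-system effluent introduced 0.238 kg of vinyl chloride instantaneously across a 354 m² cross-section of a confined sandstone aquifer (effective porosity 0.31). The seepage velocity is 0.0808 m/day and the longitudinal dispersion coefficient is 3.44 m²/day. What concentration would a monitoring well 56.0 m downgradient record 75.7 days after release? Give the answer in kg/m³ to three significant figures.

For an instantaneous plane source, C(x,t) = M/(n_e·A·√(4πDt)) · exp(−(x−vt)²/(4Dt)), with n_e·A the pore (flow) area.
Plume center vt = 0.0808 × 75.7 = 6.11656 m, so the well at 56.0 m is 49.88344 m downgradient of the peak.
√(4πDt) = 57.20 m, giving peak height M/(n_e·A·√(4πDt)) = 0.238/(0.31 × 354 × 57.20) = 3.792e-05 kg/m³.
(x−vt)²/(4Dt) = (49.88344)²/(4 × 3.44 × 75.7) = 2.389; exp(−2.389) = 0.09172.
C = 3.792e-05 × 0.09172 = 3.48e-06 kg/m³.

3.48e-06 kg/m³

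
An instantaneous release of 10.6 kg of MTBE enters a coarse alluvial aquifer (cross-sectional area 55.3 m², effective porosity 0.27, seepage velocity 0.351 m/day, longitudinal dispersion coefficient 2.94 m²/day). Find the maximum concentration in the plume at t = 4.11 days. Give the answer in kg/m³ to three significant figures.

The peak of an instantaneous 1D plume sits at x = vt; there the Gaussian factor is 1 and C_max = M/(n_e·A·√(4πDt)), where n_e·A is the pore area the mass is dissolved in.
√(4πDt) = √(4π × 2.94 × 4.11) = 12.32 m, so C_max = 10.6/(0.27 × 55.3 × 12.32) = 0.0576 kg/m³.

0.0576 kg/m³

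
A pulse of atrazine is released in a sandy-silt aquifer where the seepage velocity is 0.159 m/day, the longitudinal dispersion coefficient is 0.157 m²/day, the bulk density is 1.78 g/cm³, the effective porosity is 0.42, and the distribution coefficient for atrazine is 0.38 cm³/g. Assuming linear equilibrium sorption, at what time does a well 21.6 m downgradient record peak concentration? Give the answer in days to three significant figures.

339 days

Retardation factor R = 1 + ρ_b·K_d/n = 1 + 1.78 × 0.38/0.42 = 2.610.
Sorption retards both mechanisms: v_R = v/R = 0.06092 m/day, D_R = D/R = 0.06015 m²/day.
Peak time from v_R²t² + 2D_R t − x² = 0: t = (√(D_R² + v_R²x²) − D_R)/v_R².
√(D_R² + v_R²x²) = √(0.06015² + 0.06092² × 21.6²) = 1.317; v_R² = 0.003711.
t = (1.317 − 0.06015)/0.003711 = 339 days.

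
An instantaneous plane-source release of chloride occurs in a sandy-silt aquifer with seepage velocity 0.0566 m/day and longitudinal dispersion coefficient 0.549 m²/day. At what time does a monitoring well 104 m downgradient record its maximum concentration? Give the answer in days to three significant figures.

1670 days

For the 1D instantaneous-source solution, setting ∂C/∂t = 0 at fixed x gives v²t² + 2Dt − x² = 0, so t = (√(D² + v²x²) − D)/v².
√(D² + v²x²) = √(0.549² + 0.0566² × 104²) = 5.912; v² = 0.00320356.
t = (5.912 − 0.549)/0.00320356 = 1670 days (vs. the pure-advection estimate x/v = 1840 d).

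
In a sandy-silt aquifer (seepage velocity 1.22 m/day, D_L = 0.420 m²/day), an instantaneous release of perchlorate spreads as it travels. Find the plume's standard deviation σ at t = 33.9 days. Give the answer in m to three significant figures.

Dispersive spreading gives a Gaussian with σ² = 2Dt; advection only shifts the center.
σ = √(2 × 0.420 × 33.9) = 5.34 m.

5.34 m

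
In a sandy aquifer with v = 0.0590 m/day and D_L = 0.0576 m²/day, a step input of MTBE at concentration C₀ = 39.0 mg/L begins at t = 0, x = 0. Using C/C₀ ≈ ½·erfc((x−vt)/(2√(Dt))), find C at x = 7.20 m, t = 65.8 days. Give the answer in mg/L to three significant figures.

For a continuous step input, C/C₀ ≈ ½·erfc((x−vt)/(2√(Dt))).
vt = 0.0590 × 65.8 = 3.8822 m and 2√(Dt) = 2√(0.0576 × 65.8) = 3.894 m.
Argument (x−vt)/(2√(Dt)) = (7.20 − 3.8822)/3.894 = 0.8520; ½·erfc(0.8520) = 0.1141.
C = 39.0 × 0.1141 = 4.45 mg/L.

4.45 mg/L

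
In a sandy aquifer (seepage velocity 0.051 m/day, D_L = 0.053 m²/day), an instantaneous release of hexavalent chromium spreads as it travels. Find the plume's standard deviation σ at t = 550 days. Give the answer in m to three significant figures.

Dispersive spreading gives a Gaussian with σ² = 2Dt; advection only shifts the center.
σ = √(2 × 0.053 × 550) = 7.64 m.

7.64 m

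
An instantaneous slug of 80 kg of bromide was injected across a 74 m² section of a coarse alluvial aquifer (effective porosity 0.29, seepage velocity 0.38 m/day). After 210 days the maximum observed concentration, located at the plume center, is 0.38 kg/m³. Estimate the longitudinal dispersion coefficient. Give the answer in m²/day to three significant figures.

0.0365 m²/day

At the plume center C_max = M/(n_e·A·√(4πDt)), so D = M²/(4πt·(n_e·A·C_max)²).
n_e·A·C_max = 0.29 × 74 × 0.38 = 8.155 kg/m.
D = 80²/(4π × 210 × 8.155²) = 0.0365 m²/day.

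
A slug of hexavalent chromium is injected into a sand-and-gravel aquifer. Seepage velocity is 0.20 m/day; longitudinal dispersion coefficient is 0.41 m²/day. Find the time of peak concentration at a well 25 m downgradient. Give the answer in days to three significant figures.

115 days

For the 1D instantaneous-source solution, setting ∂C/∂t = 0 at fixed x gives v²t² + 2Dt − x² = 0, so t = (√(D² + v²x²) − D)/v².
√(D² + v²x²) = √(0.41² + 0.20² × 25²) = 5.017; v² = 0.04.
t = (5.017 − 0.41)/0.04 = 115 days (vs. the pure-advection estimate x/v = 125 d).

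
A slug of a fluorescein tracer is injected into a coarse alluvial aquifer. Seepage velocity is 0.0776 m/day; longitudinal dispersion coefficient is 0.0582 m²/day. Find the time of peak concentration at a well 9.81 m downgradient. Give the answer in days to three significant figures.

117 days

For the 1D instantaneous-source solution, setting ∂C/∂t = 0 at fixed x gives v²t² + 2Dt − x² = 0, so t = (√(D² + v²x²) − D)/v².
√(D² + v²x²) = √(0.0582² + 0.0776² × 9.81²) = 0.7635; v² = 0.00602176.
t = (0.7635 − 0.0582)/0.00602176 = 117 days (vs. the pure-advection estimate x/v = 126 d).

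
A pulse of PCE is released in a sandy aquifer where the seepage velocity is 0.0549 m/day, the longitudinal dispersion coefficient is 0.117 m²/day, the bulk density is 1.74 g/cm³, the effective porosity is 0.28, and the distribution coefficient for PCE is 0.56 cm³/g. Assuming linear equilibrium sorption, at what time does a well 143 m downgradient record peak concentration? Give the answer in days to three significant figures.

Retardation factor R = 1 + ρ_b·K_d/n = 1 + 1.74 × 0.56/0.28 = 4.480.
Sorption retards both mechanisms: v_R = v/R = 0.01225 m/day, D_R = D/R = 0.02612 m²/day.
Peak time from v_R²t² + 2D_R t − x² = 0: t = (√(D_R² + v_R²x²) − D_R)/v_R².
√(D_R² + v_R²x²) = √(0.02612² + 0.01225² × 143²) = 1.752; v_R² = 0.0001501.
t = (1.752 − 0.02612)/0.0001501 = 11500 days.

11500 days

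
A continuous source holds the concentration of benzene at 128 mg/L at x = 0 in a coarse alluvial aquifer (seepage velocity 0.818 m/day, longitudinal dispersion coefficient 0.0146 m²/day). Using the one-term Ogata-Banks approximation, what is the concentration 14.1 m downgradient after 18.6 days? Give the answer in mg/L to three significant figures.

120 mg/L

For a continuous step input, C/C₀ ≈ ½·erfc((x−vt)/(2√(Dt))).
vt = 0.818 × 18.6 = 15.2148 m and 2√(Dt) = 2√(0.0146 × 18.6) = 1.042 m.
Argument (x−vt)/(2√(Dt)) = (14.1 − 15.2148)/1.042 = -1.070; ½·erfc(-1.070) = 0.9349.
C = 128 × 0.9349 = 120 mg/L.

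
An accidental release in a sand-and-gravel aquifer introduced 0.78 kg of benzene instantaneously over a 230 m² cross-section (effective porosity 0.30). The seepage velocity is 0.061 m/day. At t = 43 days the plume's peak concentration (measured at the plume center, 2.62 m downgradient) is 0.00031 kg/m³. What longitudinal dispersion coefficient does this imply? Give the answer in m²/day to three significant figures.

At the plume center C_max = M/(n_e·A·√(4πDt)), so D = M²/(4πt·(n_e·A·C_max)²).
n_e·A·C_max = 0.30 × 230 × 0.00031 = 0.02139 kg/m.
D = 0.78²/(4π × 43 × 0.02139²) = 2.46 m²/day.

2.46 m²/day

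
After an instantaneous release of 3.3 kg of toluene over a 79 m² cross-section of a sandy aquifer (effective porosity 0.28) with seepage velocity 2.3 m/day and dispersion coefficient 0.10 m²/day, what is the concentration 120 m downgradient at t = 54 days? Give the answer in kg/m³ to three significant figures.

For an instantaneous plane source, C(x,t) = M/(n_e·A·√(4πDt)) · exp(−(x−vt)²/(4Dt)), with n_e·A the pore (flow) area.
Plume center vt = 2.3 × 54 = 124.2 m, so the well at 120 m is 4.2 m upgradient of the peak.
√(4πDt) = 8.238 m, giving peak height M/(n_e·A·√(4πDt)) = 3.3/(0.28 × 79 × 8.238) = 0.01811 kg/m³.
(x−vt)²/(4Dt) = (-4.2)²/(4 × 0.10 × 54) = 0.8167; exp(−0.8167) = 0.4419.
C = 0.01811 × 0.4419 = 0.00800 kg/m³.

0.00800 kg/m³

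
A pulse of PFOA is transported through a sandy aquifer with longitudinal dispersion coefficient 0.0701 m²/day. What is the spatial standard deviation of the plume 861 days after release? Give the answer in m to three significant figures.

11.0 m

Dispersive spreading gives a Gaussian with σ² = 2Dt; advection only shifts the center.
σ = √(2 × 0.0701 × 861) = 11.0 m.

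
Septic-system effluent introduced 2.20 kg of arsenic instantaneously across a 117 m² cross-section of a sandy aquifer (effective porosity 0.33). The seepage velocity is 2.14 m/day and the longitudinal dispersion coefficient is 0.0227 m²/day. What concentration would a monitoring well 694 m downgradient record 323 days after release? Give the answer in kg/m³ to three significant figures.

For an instantaneous plane source, C(x,t) = M/(n_e·A·√(4πDt)) · exp(−(x−vt)²/(4Dt)), with n_e·A the pore (flow) area.
Plume center vt = 2.14 × 323 = 691.22 m, so the well at 694 m is 2.78 m downgradient of the peak.
√(4πDt) = 9.599 m, giving peak height M/(n_e·A·√(4πDt)) = 2.20/(0.33 × 117 × 9.599) = 0.005936 kg/m³.
(x−vt)²/(4Dt) = (2.78)²/(4 × 0.0227 × 323) = 0.2635; exp(−0.2635) = 0.7684.
C = 0.005936 × 0.7684 = 0.00456 kg/m³.

0.00456 kg/m³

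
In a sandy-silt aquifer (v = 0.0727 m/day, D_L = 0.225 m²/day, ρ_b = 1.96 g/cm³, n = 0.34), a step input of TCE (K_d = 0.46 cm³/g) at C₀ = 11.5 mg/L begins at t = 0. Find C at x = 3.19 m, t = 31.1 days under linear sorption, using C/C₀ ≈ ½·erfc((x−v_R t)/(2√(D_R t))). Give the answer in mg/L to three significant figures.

1.09 mg/L

Retardation factor R = 1 + ρ_b·K_d/n = 1 + 1.96 × 0.46/0.34 = 3.652.
Sorption retards both mechanisms: v_R = v/R = 0.01991 m/day, D_R = D/R = 0.06161 m²/day.
v_R·t = 0.01991 × 31.1 = 0.619201 m; 2√(D_R t) = 2.768 m; argument = (3.19 − 0.619201)/2.768 = 0.9288.
C = C₀ × ½·erfc(0.9288) = 11.5 × 0.09450 = 1.09 mg/L.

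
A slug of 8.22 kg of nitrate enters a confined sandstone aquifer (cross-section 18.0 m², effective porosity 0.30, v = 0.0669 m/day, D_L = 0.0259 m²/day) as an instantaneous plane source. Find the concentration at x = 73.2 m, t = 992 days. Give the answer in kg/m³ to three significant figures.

0.0538 kg/m³

For an instantaneous plane source, C(x,t) = M/(n_e·A·√(4πDt)) · exp(−(x−vt)²/(4Dt)), with n_e·A the pore (flow) area.
Plume center vt = 0.0669 × 992 = 66.3648 m, so the well at 73.2 m is 6.8352 m downgradient of the peak.
√(4πDt) = 17.97 m, giving peak height M/(n_e·A·√(4πDt)) = 8.22/(0.30 × 18.0 × 17.97) = 0.08471 kg/m³.
(x−vt)²/(4Dt) = (6.8352)²/(4 × 0.0259 × 992) = 0.4546; exp(−0.4546) = 0.6347.
C = 0.08471 × 0.6347 = 0.0538 kg/m³.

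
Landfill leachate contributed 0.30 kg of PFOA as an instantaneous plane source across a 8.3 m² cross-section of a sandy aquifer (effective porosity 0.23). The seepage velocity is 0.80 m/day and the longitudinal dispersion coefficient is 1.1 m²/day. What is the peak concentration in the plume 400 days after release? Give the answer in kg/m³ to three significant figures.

0.00211 kg/m³

The peak of an instantaneous 1D plume sits at x = vt; there the Gaussian factor is 1 and C_max = M/(n_e·A·√(4πDt)), where n_e·A is the pore area the mass is dissolved in.
√(4πDt) = √(4π × 1.1 × 400) = 74.36 m, so C_max = 0.30/(0.23 × 8.3 × 74.36) = 0.00211 kg/m³.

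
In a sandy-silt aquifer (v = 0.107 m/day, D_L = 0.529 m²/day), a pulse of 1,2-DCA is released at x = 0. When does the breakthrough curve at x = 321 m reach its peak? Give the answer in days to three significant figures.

2950 days

For the 1D instantaneous-source solution, setting ∂C/∂t = 0 at fixed x gives v²t² + 2Dt − x² = 0, so t = (√(D² + v²x²) − D)/v².
√(D² + v²x²) = √(0.529² + 0.107² × 321²) = 34.35; v² = 0.011449.
t = (34.35 − 0.529)/0.011449 = 2950 days (vs. the pure-advection estimate x/v = 3000 d).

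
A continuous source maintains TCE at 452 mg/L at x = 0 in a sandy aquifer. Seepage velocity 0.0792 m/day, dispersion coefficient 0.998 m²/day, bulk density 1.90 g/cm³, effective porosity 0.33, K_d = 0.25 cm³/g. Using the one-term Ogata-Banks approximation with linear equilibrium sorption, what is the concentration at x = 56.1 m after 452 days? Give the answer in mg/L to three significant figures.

Retardation factor R = 1 + ρ_b·K_d/n = 1 + 1.90 × 0.25/0.33 = 2.439.
Sorption retards both mechanisms: v_R = v/R = 0.03247 m/day, D_R = D/R = 0.4092 m²/day.
v_R·t = 0.03247 × 452 = 14.67644 m; 2√(D_R t) = 27.20 m; argument = (56.1 − 14.67644)/27.20 = 1.523.
C = C₀ × ½·erfc(1.523) = 452 × 0.01563 = 7.06 mg/L.

7.06 mg/L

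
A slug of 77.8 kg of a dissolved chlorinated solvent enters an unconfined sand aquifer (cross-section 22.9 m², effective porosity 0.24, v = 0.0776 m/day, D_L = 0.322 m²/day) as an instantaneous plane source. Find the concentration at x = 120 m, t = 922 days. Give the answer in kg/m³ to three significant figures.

For an instantaneous plane source, C(x,t) = M/(n_e·A·√(4πDt)) · exp(−(x−vt)²/(4Dt)), with n_e·A the pore (flow) area.
Plume center vt = 0.0776 × 922 = 71.5472 m, so the well at 120 m is 48.4528 m downgradient of the peak.
√(4πDt) = 61.08 m, giving peak height M/(n_e·A·√(4πDt)) = 77.8/(0.24 × 22.9 × 61.08) = 0.2318 kg/m³.
(x−vt)²/(4Dt) = (48.4528)²/(4 × 0.322 × 922) = 1.977; exp(−1.977) = 0.1385.
C = 0.2318 × 0.1385 = 0.0321 kg/m³.

0.0321 kg/m³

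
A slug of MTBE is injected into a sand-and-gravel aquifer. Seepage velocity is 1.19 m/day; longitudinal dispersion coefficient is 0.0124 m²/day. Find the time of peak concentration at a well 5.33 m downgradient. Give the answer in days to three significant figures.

4.47 days

For the 1D instantaneous-source solution, setting ∂C/∂t = 0 at fixed x gives v²t² + 2Dt − x² = 0, so t = (√(D² + v²x²) − D)/v².
√(D² + v²x²) = √(0.0124² + 1.19² × 5.33²) = 6.343; v² = 1.4161.
t = (6.343 − 0.0124)/1.4161 = 4.47 days (vs. the pure-advection estimate x/v = 4.48 d).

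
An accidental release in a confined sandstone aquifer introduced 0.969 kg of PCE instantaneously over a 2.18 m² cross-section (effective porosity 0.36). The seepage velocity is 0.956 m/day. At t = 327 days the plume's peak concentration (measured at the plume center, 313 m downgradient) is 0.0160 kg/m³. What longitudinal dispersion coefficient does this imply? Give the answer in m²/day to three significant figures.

At the plume center C_max = M/(n_e·A·√(4πDt)), so D = M²/(4πt·(n_e·A·C_max)²).
n_e·A·C_max = 0.36 × 2.18 × 0.0160 = 0.01256 kg/m.
D = 0.969²/(4π × 327 × 0.01256²) = 1.45 m²/day.

1.45 m²/day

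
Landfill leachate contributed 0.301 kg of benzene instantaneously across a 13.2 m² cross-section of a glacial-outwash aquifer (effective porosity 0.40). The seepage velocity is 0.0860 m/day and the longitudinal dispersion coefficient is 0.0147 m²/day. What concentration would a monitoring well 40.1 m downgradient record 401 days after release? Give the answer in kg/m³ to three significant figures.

For an instantaneous plane source, C(x,t) = M/(n_e·A·√(4πDt)) · exp(−(x−vt)²/(4Dt)), with n_e·A the pore (flow) area.
Plume center vt = 0.0860 × 401 = 34.486 m, so the well at 40.1 m is 5.614 m downgradient of the peak.
√(4πDt) = 8.607 m, giving peak height M/(n_e·A·√(4πDt)) = 0.301/(0.40 × 13.2 × 8.607) = 0.006623 kg/m³.
(x−vt)²/(4Dt) = (5.614)²/(4 × 0.0147 × 401) = 1.337; exp(−1.337) = 0.2626.
C = 0.006623 × 0.2626 = 0.00174 kg/m³.

0.00174 kg/m³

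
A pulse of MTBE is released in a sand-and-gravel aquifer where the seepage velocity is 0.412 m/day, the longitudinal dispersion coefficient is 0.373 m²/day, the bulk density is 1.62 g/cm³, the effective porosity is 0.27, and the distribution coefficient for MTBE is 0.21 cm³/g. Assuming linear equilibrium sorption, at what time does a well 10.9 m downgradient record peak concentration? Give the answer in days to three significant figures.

55.0 days

Retardation factor R = 1 + ρ_b·K_d/n = 1 + 1.62 × 0.21/0.27 = 2.260.
Sorption retards both mechanisms: v_R = v/R = 0.1823 m/day, D_R = D/R = 0.1650 m²/day.
Peak time from v_R²t² + 2D_R t − x² = 0: t = (√(D_R² + v_R²x²) − D_R)/v_R².
√(D_R² + v_R²x²) = √(0.1650² + 0.1823² × 10.9²) = 1.994; v_R² = 0.03323.
t = (1.994 − 0.1650)/0.03323 = 55.0 days.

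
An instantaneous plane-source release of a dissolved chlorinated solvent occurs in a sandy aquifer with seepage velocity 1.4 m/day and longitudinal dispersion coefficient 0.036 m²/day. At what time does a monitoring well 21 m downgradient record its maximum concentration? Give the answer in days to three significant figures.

15.0 days

For the 1D instantaneous-source solution, setting ∂C/∂t = 0 at fixed x gives v²t² + 2Dt − x² = 0, so t = (√(D² + v²x²) − D)/v².
√(D² + v²x²) = √(0.036² + 1.4² × 21²) = 29.40; v² = 1.96.
t = (29.40 − 0.036)/1.96 = 15.0 days (vs. the pure-advection estimate x/v = 15.0 d).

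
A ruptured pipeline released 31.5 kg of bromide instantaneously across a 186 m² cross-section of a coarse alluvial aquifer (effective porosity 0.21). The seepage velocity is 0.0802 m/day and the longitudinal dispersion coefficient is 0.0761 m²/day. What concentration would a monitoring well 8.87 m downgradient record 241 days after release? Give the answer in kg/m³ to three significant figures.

For an instantaneous plane source, C(x,t) = M/(n_e·A·√(4πDt)) · exp(−(x−vt)²/(4Dt)), with n_e·A the pore (flow) area.
Plume center vt = 0.0802 × 241 = 19.3282 m, so the well at 8.87 m is 10.4582 m upgradient of the peak.
√(4πDt) = 15.18 m, giving peak height M/(n_e·A·√(4πDt)) = 31.5/(0.21 × 186 × 15.18) = 0.05313 kg/m³.
(x−vt)²/(4Dt) = (-10.4582)²/(4 × 0.0761 × 241) = 1.491; exp(−1.491) = 0.2251.
C = 0.05313 × 0.2251 = 0.0120 kg/m³.

0.0120 kg/m³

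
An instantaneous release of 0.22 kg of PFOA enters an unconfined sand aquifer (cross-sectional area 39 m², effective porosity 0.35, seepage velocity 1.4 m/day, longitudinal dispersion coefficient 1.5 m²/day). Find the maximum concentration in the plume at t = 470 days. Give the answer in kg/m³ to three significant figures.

The peak of an instantaneous 1D plume sits at x = vt; there the Gaussian factor is 1 and C_max = M/(n_e·A·√(4πDt)), where n_e·A is the pore area the mass is dissolved in.
√(4πDt) = √(4π × 1.5 × 470) = 94.12 m, so C_max = 0.22/(0.35 × 39 × 94.12) = 0.000171 kg/m³.

0.000171 kg/m³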